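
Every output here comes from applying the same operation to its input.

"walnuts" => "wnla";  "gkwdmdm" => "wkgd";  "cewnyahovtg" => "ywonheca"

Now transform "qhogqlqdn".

The transformation: delete the last 3 characters, then sort the characters into reverse alphabetical order.
Applying both steps to "qhogqlqdn": "qhogql", then "qqolhg".

qqolhg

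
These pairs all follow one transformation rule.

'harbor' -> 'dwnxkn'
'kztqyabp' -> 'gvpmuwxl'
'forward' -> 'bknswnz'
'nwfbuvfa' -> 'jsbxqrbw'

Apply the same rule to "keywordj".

Rule — shift every letter 4 places backward in the alphabet (wrapping around).
Applying that to "keywordj" gives "gausknzf".

gausknzf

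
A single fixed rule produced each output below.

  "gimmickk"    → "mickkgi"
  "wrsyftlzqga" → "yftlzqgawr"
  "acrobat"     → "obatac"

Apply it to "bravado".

Each output is the input with this applied: move the first 2 characters to the end (rotate left by 2), then delete the first character.
On "bravado": the first step gives "avadobr", and the second then gives "vadobr".
(Check on "acrobat": → "robatac" → "obatac" ✓)

vadobr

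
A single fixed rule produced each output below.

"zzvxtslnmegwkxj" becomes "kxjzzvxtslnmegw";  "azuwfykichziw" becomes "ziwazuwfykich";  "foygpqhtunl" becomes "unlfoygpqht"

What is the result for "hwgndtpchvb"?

hvbhwgndtpc

Rule — move the last 3 characters to the front (rotate right by 3).
Doing the same to "hwgndtpchvb": "hvbhwgndtpc".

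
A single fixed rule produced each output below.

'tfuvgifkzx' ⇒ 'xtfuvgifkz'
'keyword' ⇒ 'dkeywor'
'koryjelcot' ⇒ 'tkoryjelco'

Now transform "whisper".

In each case the input is transformed by: move the last character to the front.
So "whisper" becomes "rwhispe".

rwhispe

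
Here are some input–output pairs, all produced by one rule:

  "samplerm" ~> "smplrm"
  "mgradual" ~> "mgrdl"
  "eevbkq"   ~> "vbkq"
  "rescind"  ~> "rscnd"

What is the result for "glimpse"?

glmps

In each case the input is transformed by: remove every vowel.
Doing the same to "glimpse": "glmps".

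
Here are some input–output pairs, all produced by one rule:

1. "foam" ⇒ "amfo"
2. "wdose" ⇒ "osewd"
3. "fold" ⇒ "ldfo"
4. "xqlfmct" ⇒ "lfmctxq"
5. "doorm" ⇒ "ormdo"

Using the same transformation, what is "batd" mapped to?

The transformation: move the first 2 characters to the end (rotate left by 2).
For "batd" the result is "tdba".

tdba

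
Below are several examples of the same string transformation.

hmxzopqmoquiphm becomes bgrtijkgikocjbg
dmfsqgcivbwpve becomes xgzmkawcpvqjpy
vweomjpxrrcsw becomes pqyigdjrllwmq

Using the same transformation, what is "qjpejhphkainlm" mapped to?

kdjydbjbeuchfg

Looking at the pairs, the operation is to shift every letter 6 places backward in the alphabet (wrapping around).
So "qjpejhphkainlm" becomes "kdjydbjbeuchfg".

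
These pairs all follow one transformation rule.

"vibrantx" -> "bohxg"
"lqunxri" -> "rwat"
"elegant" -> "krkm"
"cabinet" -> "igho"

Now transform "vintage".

botz

The rule is to delete the last 3 characters, then shift every letter 6 places forward in the alphabet (wrapping around).
Starting from "vintage": after the first operation, "vint"; after the second, "botz".
(Check on "cabinet": → "cabi" → "igho" ✓)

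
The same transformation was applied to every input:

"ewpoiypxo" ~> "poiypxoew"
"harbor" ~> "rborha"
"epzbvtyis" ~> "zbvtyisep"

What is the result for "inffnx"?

ffnxin

Looking at the pairs, the operation is to move the first 2 characters to the end (rotate left by 2).
Doing the same to "inffnx": "ffnxin".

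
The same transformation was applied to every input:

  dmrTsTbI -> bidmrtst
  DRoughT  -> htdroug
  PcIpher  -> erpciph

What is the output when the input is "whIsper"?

erwhisp

What's happening: move the last 2 characters to the front (rotate right by 2), then convert every letter to lowercase.
For "whIsper", step one produces "erwhIsp"; step two turns that into "erwhisp".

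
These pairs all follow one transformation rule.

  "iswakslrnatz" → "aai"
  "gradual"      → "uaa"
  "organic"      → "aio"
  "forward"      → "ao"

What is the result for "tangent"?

Looking at the pairs, the operation is to move the first 3 characters to the end (rotate left by 3), then keep only the vowels.
Applying both steps to "tangent": "genttan", then "ea".
(Check on "organic": → "anicorg" → "aio" ✓)

ea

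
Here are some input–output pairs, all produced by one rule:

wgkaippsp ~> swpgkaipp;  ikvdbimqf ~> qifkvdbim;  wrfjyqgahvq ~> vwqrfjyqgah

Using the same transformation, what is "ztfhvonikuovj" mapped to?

vzjtfhvonikuo

Rule — swap the first and last characters, then move the last 2 characters to the front (rotate right by 2).
"ztfhvonikuovj" → "jtfhvonikuovz" → "vzjtfhvonikuo".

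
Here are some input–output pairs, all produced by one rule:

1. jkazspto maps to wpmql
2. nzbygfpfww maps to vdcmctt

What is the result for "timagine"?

xdfkb

The rule is to delete the first 3 characters, then shift every letter 3 places backward in the alphabet (wrapping around).
"timagine" → "agine" → "xdfkb".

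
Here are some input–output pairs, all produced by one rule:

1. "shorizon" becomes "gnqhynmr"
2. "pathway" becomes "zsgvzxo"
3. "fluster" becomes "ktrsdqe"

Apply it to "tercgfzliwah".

dqbfeykhvzgs

What's happening: move the first character to the end, then shift every letter 1 place backward in the alphabet (wrapping around).
Starting from "tercgfzliwah": after the first operation, "ercgfzliwaht"; after the second, "dqbfeykhvzgs".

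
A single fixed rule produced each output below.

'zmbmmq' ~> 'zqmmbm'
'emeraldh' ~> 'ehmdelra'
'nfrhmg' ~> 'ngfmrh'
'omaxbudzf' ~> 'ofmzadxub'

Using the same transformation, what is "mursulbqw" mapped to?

mwuqrbslu

The transformation: take characters alternately from the front and the back (1st, last, 2nd, 2nd-last, ...).
Doing the same to "mursulbqw": "mwuqrbslu".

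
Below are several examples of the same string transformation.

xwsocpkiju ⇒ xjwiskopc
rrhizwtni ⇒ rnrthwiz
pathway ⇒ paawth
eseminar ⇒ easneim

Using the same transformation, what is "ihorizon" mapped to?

iohzoir

What's happening: delete the last character, then take characters alternately from the front and the back (1st, last, 2nd, 2nd-last, ...).
Applying both steps to "ihorizon": "ihorizo", then "iohzoir".
(Check on "xwsocpkiju": → "xwsocpkij" → "xjwiskopc" ✓)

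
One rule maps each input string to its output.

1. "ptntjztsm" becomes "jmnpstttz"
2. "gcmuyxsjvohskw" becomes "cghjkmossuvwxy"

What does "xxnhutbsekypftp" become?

The rule is to sort the characters into alphabetical order.
Doing the same to "xxnhutbsekypftp": "befhknppsttuxxy".

befhknppsttuxxy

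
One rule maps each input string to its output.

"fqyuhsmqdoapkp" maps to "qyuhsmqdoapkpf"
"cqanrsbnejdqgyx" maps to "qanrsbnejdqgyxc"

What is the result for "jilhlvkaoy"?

ilhlvkaoyj

The transformation: move the first character to the end.
On "jilhlvkaoy" that produces "ilhlvkaoyj".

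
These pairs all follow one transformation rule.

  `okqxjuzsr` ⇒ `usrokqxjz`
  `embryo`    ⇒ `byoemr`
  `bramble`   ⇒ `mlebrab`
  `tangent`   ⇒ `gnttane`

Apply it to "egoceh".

oehegc

The rule is to move the last 3 characters to the front (rotate right by 3), then swap the first and last characters.
"egoceh" → "cehego" → "oehegc".
(Check on "embryo": → "ryoemb" → "byoemr" ✓)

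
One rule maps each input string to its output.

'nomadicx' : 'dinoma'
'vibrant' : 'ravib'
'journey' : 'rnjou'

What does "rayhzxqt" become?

Rule — delete the last 2 characters, then move the last 2 characters to the front (rotate right by 2).
Starting from "rayhzxqt": after the first operation, "rayhzx"; after the second, "zxrayh".

zxrayh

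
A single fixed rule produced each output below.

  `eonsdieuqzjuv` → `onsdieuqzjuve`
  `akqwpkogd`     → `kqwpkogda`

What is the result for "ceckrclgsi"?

eckrclgsic

Each output is the input with this applied: move the first character to the end.
For "ceckrclgsi" the result is "eckrclgsic".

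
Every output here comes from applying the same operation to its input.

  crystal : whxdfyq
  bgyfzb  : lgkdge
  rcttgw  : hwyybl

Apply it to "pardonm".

fuiwstr

The rule is to swap each adjacent pair of characters (1↔2, 3↔4, ...), then shift every letter 5 places forward in the alphabet (wrapping around).
Starting from "pardonm": after the first operation, "apdrnom"; after the second, "fuiwstr".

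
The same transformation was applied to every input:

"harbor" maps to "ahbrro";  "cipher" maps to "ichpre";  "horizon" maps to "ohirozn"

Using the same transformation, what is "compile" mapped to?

Rule — swap each adjacent pair of characters (1↔2, 3↔4, ...).
"compile" → "ocpmlie".

ocpmlie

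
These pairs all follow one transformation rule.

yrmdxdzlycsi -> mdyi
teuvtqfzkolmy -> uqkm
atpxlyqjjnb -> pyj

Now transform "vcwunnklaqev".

The pattern: keep one character in every 3, starting at position 3 (positions 3rd, 6th, 9th, ...).
Doing the same to "vcwunnklaqev": "wnav".

wnav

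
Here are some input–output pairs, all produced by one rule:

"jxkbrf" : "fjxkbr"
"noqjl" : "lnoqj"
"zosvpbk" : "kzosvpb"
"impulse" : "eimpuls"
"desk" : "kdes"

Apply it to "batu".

Looking at the pairs, the operation is to move the last character to the front.
So "batu" becomes "ubat".

ubat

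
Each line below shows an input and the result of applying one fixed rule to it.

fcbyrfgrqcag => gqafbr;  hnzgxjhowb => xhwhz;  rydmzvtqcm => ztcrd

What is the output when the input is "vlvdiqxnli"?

The rule is to keep every other character starting from the first (positions 1st, 3rd, 5th, ...), then move the last 3 characters to the front (rotate right by 3).
Applying both steps to "vlvdiqxnli": "vvixl", then "ixlvv".

ixlvv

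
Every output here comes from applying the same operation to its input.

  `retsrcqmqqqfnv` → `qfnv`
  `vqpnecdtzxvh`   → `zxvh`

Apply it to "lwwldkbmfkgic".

Each output is the input with this applied: keep only the last 4 characters.
For "lwwldkbmfkgic" the result is "kgic".

kgic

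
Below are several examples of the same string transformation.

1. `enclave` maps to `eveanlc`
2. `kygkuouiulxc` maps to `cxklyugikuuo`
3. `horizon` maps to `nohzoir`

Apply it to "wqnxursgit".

Rule — move the last character to the front, then take characters alternately from the front and the back (1st, last, 2nd, 2nd-last, ...).
"wqnxursgit" → "twqnxursgi" → "tiwgqsnrxu".
(Check on "enclave": → "eenclav" → "eveanlc" ✓)

tiwgqsnrxu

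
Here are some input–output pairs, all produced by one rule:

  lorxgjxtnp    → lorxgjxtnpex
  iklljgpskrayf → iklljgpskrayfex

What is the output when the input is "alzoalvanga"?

Rule — append "ex".
On "alzoalvanga" that produces "alzoalvangaex".

alzoalvangaex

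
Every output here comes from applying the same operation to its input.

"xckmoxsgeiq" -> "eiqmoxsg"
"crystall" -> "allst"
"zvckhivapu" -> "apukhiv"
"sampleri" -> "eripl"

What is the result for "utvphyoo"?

yooph

What's happening: delete the first 3 characters, then move the last 3 characters to the front (rotate right by 3).
For "utvphyoo", step one produces "phyoo"; step two turns that into "yooph".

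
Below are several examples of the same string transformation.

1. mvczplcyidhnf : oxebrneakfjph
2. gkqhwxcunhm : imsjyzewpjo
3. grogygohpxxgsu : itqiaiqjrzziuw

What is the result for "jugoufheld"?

Each output is the input with this applied: shift every letter 2 places forward in the alphabet (wrapping around).
Applying that to "jugoufheld" gives "lwiqwhjgnf".

lwiqwhjgnf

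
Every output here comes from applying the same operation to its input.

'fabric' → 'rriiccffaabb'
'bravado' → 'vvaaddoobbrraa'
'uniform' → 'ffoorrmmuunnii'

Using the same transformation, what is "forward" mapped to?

In each case the input is transformed by: move the first 3 characters to the end (rotate left by 3), then double every character.
Applying both steps to "forward": "wardfor", then "wwaarrddffoorr".

wwaarrddffoorr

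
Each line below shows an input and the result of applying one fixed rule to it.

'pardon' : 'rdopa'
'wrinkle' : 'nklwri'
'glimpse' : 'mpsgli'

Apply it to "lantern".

What's happening: delete the last character, then move the last 3 characters to the front (rotate right by 3).
Applying that to "lantern" gives "terlan".

terlan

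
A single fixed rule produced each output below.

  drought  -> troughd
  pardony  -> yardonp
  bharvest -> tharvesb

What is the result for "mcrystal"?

The rule is to swap the first and last characters.
For "mcrystal" the result is "lcrystam".

lcrystam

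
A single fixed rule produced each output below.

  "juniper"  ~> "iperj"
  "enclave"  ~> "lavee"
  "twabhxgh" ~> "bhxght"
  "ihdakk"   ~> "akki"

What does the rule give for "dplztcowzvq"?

Rule — move the first 3 characters to the end (rotate left by 3), then delete the last 2 characters.
For "dplztcowzvq", step one produces "ztcowzvqdpl"; step two turns that into "ztcowzvqd".

ztcowzvqd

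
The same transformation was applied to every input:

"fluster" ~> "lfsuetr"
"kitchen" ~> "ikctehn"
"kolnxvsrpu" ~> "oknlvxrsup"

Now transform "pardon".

Each output is the input with this applied: swap each adjacent pair of characters (1↔2, 3↔4, ...).
Applying that to "pardon" gives "apdrno".

apdrno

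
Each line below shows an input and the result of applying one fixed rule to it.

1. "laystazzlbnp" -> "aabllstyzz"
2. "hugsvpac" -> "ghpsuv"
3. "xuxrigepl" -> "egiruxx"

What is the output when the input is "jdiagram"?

adgijr

Each output is the input with this applied: delete the last 2 characters, then sort the characters into alphabetical order.
Applying both steps to "jdiagram": "jdiagr", then "adgijr".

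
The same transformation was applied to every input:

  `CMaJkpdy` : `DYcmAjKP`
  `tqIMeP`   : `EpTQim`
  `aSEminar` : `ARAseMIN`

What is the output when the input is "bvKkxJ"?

The rule is to move the last 2 characters to the front (rotate right by 2), then flip the case of every letter.
"bvKkxJ" → "xJbvKk" → "XjBVkK".

XjBVkK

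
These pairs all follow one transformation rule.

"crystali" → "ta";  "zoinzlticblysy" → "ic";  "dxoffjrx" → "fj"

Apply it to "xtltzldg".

zl

Rule — swap the front and back halves of the string, then keep only the first 2 characters.
For "xtltzldg", step one produces "zldgxtlt"; step two turns that into "zl".
(Check on "crystali": → "talicrys" → "ta" ✓)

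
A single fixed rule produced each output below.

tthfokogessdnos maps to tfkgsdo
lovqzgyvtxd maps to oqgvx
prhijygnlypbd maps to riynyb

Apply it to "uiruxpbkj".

The transformation: keep every other character starting from the second (positions 2nd, 4th, 6th, ...).
For "uiruxpbkj" the result is "iupk".

iupk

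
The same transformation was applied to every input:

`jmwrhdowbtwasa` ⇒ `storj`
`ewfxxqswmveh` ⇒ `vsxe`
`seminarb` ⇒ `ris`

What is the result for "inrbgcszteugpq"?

pesbi

The transformation: keep one character in every 3, starting at position 1 (positions 1st, 4th, 7th, ...), then reverse the string.
Starting from "inrbgcszteugpq": after the first operation, "ibsep"; after the second, "pesbi".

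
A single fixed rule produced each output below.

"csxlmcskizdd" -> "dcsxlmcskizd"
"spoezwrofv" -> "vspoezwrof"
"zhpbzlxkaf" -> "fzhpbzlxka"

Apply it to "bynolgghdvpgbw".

wbynolgghdvpgb

Each output is the input with this applied: move the last character to the front.
For "bynolgghdvpgbw" the result is "wbynolgghdvpgb".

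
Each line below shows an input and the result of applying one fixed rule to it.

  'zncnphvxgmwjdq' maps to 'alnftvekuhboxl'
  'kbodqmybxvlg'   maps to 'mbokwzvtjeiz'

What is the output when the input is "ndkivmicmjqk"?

igtkgakhoilb

The transformation: move the first 2 characters to the end (rotate left by 2), then shift every letter 2 places backward in the alphabet (wrapping around).
For "ndkivmicmjqk" the result is "igtkgakhoilb".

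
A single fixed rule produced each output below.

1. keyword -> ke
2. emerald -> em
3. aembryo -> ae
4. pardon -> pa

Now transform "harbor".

ha

The transformation: keep only the first 2 characters.
So "harbor" becomes "ha".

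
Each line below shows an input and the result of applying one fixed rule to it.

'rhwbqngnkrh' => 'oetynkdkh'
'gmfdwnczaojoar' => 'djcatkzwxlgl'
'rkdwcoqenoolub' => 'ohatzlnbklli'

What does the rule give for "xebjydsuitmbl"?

ubygvaprfqj

The rule is to delete the last 2 characters, then shift every letter 3 places backward in the alphabet (wrapping around).
Applying both steps to "xebjydsuitmbl": "xebjydsuitm", then "ubygvaprfqj".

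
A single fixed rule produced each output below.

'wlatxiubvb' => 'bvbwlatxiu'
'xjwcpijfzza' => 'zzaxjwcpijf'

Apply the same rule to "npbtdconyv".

nyvnpbtdco

Each output is the input with this applied: move the last 3 characters to the front (rotate right by 3).
On "npbtdconyv" that produces "nyvnpbtdco".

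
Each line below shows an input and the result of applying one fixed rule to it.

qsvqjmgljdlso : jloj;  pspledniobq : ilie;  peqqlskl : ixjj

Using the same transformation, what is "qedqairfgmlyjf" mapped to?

Looking at the pairs, the operation is to shift every letter 7 places backward in the alphabet (wrapping around), then keep only the first 4 characters.
"qedqairfgmlyjf" → "jxwj".

jxwj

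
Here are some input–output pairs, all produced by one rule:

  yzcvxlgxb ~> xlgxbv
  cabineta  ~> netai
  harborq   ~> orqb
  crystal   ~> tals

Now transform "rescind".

indc

In each case the input is transformed by: delete the first 3 characters, then move the first character to the end.
Starting from "rescind": after the first operation, "cind"; after the second, "indc".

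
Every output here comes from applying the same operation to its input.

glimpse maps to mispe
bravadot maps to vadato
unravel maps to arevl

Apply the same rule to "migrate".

Each output is the input with this applied: delete the first 2 characters, then swap each adjacent pair of characters (1↔2, 3↔4, ...).
On "migrate": the first step gives "grate", and the second then gives "rgtae".

rgtae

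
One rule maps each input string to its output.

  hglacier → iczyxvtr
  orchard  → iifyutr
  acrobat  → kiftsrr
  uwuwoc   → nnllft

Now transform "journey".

plifeav

Rule — sort the characters into reverse alphabetical order, then shift every letter 9 places backward in the alphabet (wrapping around).
Working it through for "journey": intermediate "yuronje", final "plifeav".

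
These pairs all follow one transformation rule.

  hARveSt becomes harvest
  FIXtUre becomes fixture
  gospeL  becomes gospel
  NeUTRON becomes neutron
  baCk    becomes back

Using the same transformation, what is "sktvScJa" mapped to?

Each output is the input with this applied: convert every letter to lowercase.
So "sktvScJa" becomes "sktvscja".

sktvscja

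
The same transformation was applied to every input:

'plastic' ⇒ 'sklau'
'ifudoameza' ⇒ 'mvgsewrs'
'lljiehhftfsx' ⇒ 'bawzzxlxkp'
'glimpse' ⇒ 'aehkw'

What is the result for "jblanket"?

What's happening: delete the first 2 characters, then shift every letter 8 places backward in the alphabet (wrapping around).
On "jblanket" that produces "dsfcwl".
(Check on "ifudoameza": → "udoameza" → "mvgsewrs" ✓)

dsfcwl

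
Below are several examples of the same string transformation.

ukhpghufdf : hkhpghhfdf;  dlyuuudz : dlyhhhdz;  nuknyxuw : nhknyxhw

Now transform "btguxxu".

btghxxh

Looking at the pairs, the operation is to replace every "u" with "h".
So "btguxxu" becomes "btghxxh".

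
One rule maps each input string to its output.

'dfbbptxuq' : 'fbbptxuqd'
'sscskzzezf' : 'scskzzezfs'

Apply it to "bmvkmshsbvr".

The transformation: move the first character to the end.
"bmvkmshsbvr" → "mvkmshsbvrb".

mvkmshsbvrb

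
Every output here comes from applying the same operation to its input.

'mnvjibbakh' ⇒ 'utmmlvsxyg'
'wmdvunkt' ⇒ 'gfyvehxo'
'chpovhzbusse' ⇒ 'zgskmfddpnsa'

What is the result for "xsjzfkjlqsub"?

What's happening: shift every letter 11 places forward in the alphabet (wrapping around), then move the first 3 characters to the end (rotate left by 3).
Starting from "xsjzfkjlqsub": after the first operation, "idukqvuwbdfm"; after the second, "kqvuwbdfmidu".

kqvuwbdfmidu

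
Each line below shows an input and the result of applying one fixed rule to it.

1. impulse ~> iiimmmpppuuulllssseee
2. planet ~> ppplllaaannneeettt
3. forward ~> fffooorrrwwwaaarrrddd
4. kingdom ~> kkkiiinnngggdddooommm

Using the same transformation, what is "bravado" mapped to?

Looking at the pairs, the operation is to repeat every character 3 times.
So "bravado" becomes "bbbrrraaavvvaaadddooo".

bbbrrraaavvvaaadddooo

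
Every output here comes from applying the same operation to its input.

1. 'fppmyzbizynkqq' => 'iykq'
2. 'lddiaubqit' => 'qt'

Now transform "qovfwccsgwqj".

swj

The rule is to keep every other character starting from the second (positions 2nd, 4th, 6th, ...), then delete the first 3 characters.
"qovfwccsgwqj" → "ofcswj" → "swj".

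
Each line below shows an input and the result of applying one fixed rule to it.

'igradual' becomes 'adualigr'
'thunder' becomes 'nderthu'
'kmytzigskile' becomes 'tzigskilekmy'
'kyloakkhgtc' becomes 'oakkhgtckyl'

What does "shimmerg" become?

mmergshi

Rule — move the first 3 characters to the end (rotate left by 3).
For "shimmerg" the result is "mmergshi".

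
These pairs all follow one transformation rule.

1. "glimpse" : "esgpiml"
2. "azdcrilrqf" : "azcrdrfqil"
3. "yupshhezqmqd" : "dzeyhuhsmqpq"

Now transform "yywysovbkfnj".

byfyjykwnvos

Looking at the pairs, the operation is to sort the characters into alphabetical order, then take characters alternately from the front and the back (1st, last, 2nd, 2nd-last, ...).
For "yywysovbkfnj", step one produces "bfjknosvwyyy"; step two turns that into "byfyjykwnvos".
(Check on "yupshhezqmqd": → "dehhmpqqsuyz" → "dzeyhuhsmqpq" ✓)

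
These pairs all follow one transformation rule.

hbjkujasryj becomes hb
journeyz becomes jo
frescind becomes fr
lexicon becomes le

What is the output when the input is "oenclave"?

The transformation: keep only the first 2 characters.
Applying that to "oenclave" gives "oe".

oe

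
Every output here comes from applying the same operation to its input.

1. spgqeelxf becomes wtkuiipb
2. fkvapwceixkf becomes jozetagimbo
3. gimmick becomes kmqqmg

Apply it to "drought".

hvsykl

What's happening: delete the last character, then shift every letter 4 places forward in the alphabet (wrapping around).
Applying that to "drought" gives "hvsykl".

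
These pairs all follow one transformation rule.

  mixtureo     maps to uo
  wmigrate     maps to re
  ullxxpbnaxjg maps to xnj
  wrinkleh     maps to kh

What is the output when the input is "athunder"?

Each output is the input with this applied: keep one character in every 3, starting at position 2 (positions 2nd, 5th, 8th, ...), then delete the first character.
"athunder" → "tnr" → "nr".

nr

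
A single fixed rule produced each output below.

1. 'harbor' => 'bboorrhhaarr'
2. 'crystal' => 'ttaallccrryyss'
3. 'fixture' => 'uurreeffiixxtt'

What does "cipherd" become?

eerrddcciipphh

What's happening: move the last 3 characters to the front (rotate right by 3), then double every character.
Applying both steps to "cipherd": "erdciph", then "eerrddcciipphh".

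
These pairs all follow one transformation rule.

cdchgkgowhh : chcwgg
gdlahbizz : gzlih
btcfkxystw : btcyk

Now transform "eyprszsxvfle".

The pattern: keep every other character starting from the first (positions 1st, 3rd, 5th, ...), then take characters alternately from the front and the back (1st, last, 2nd, 2nd-last, ...).
On "eyprszsxvfle": the first step gives "epssvl", and the second then gives "elpvss".
(Check on "btcfkxystw": → "bckyt" → "btcyk" ✓)

elpvss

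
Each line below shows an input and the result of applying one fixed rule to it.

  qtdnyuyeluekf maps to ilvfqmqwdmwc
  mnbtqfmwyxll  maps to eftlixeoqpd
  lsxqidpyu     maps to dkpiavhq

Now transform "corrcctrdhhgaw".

The pattern: shift every letter 8 places backward in the alphabet (wrapping around), then delete the last character.
Applying both steps to "corrcctrdhhgaw": "ugjjuuljvzzyso", then "ugjjuuljvzzys".

ugjjuuljvzzys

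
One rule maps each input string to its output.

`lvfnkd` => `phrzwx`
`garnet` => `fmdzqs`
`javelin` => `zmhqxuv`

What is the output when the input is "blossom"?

Looking at the pairs, the operation is to swap the first and last characters, then shift every letter 12 places forward in the alphabet (wrapping around).
"blossom" → "mlossob" → "yxaeean".

yxaeean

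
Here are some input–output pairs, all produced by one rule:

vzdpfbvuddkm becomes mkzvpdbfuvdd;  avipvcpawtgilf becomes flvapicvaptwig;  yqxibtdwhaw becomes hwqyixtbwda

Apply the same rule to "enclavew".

wenelcva

Rule — swap each adjacent pair of characters (1↔2, 3↔4, ...), then move the last 2 characters to the front (rotate right by 2).
On "enclavew": the first step gives "nelcvawe", and the second then gives "wenelcva".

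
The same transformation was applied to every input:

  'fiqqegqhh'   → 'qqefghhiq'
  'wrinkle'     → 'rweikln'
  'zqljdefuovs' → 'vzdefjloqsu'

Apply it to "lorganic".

oracgiln

Each output is the input with this applied: sort the characters into alphabetical order, then move the last 2 characters to the front (rotate right by 2).
Working it through for "lorganic": intermediate "acgilnor", final "oracgiln".
(Check on "wrinkle": → "eiklnrw" → "rweikln" ✓)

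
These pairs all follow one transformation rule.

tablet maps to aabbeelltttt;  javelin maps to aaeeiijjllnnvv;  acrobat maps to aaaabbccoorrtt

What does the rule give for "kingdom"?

Each output is the input with this applied: double every character, then sort the characters into alphabetical order.
For "kingdom", step one produces "kkiinnggddoomm"; step two turns that into "ddggiikkmmnnoo".
(Check on "tablet": → "ttaabblleett" → "aabbeelltttt" ✓)

ddggiikkmmnnoo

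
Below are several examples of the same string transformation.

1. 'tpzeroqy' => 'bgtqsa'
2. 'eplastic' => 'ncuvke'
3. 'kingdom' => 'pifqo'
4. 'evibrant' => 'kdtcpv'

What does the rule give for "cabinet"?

The pattern: shift every letter 2 places forward in the alphabet (wrapping around), then delete the first 2 characters.
On "cabinet": the first step gives "ecdkpgv", and the second then gives "dkpgv".

dkpgv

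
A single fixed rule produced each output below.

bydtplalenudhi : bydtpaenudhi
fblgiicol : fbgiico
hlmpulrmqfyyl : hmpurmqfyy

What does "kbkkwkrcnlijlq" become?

kbkkwkrcnijq

What's happening: remove every "l".
Doing the same to "kbkkwkrcnlijlq": "kbkkwkrcnijq".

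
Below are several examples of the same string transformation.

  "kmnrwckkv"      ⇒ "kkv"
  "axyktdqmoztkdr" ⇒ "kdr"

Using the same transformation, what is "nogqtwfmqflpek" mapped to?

pek

Rule — keep only the last 3 characters.
For "nogqtwfmqflpek" the result is "pek".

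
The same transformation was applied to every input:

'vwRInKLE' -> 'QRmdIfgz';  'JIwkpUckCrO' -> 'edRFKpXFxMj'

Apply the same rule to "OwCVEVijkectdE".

jRxqzqDEFZXOYz

The pattern: flip the case of every letter, then shift every letter 5 places backward in the alphabet (wrapping around).
For "OwCVEVijkectdE", step one produces "oWcvevIJKECTDe"; step two turns that into "jRxqzqDEFZXOYz".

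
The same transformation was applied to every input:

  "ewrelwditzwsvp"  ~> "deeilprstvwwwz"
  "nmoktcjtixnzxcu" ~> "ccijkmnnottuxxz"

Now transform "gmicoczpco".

The pattern: sort the characters into alphabetical order.
For "gmicoczpco" the result is "cccgimoopz".

cccgimoopz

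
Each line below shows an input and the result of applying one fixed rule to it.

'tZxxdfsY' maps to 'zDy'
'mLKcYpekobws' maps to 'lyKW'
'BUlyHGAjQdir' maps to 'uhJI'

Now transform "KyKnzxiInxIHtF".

What's happening: flip the case of every letter, then keep one character in every 3, starting at position 2 (positions 2nd, 5th, 8th, ...).
"KyKnzxiInxIHtF" → "kYkNZXIiNXihTf" → "YZiif".

YZiif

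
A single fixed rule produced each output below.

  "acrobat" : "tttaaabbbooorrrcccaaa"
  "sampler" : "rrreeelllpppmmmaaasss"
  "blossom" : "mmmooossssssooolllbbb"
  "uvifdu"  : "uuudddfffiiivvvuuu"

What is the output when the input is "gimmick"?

Looking at the pairs, the operation is to repeat every character 3 times, then reverse the string.
Applying both steps to "gimmick": "gggiiimmmmmmiiiccckkk", then "kkkccciiimmmmmmiiiggg".

kkkccciiimmmmmmiiiggg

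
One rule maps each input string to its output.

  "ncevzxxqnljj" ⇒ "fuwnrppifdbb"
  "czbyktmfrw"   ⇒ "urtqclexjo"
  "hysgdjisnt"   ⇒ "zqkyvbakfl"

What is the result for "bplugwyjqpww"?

thdmyoqbihoo

The pattern: shift every letter 8 places backward in the alphabet (wrapping around).
For "bplugwyjqpww" the result is "thdmyoqbihoo".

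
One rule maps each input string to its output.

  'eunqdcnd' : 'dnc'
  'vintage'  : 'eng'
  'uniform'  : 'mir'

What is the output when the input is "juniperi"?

ine

Each output is the input with this applied: move the last character to the front, then keep one character in every 3, starting at position 1 (positions 1st, 4th, 7th, ...).
For "juniperi", step one produces "ijuniper"; step two turns that into "ine".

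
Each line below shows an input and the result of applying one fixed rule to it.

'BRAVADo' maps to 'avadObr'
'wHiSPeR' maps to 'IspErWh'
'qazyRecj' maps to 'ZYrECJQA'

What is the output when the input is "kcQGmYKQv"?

qgMykqVKC

The pattern: flip the case of every letter, then move the first 2 characters to the end (rotate left by 2).
Starting from "kcQGmYKQv": after the first operation, "KCqgMykqV"; after the second, "qgMykqVKC".
(Check on "BRAVADo": → "bravadO" → "avadObr" ✓)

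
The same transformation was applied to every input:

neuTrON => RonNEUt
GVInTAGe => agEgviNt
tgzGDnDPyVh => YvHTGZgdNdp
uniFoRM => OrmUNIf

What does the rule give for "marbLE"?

BleMAR

The transformation: move the last 3 characters to the front (rotate right by 3), then flip the case of every letter.
For "marbLE", step one produces "bLEmar"; step two turns that into "BleMAR".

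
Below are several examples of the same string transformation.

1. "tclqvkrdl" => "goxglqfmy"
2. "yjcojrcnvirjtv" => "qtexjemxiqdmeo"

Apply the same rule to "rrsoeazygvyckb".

In each case the input is transformed by: shift every letter 5 places backward in the alphabet (wrapping around), then move the last character to the front.
"rrsoeazygvyckb" → "mmnjzvutbqtxfw" → "wmmnjzvutbqtxf".

wmmnjzvutbqtxf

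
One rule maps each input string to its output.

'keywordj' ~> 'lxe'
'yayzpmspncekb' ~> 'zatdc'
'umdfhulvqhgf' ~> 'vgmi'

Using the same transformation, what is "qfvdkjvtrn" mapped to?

In each case the input is transformed by: shift every letter 1 place forward in the alphabet (wrapping around), then keep one character in every 3, starting at position 1 (positions 1st, 4th, 7th, ...).
For "qfvdkjvtrn", step one produces "rgwelkwuso"; step two turns that into "rewo".

rewo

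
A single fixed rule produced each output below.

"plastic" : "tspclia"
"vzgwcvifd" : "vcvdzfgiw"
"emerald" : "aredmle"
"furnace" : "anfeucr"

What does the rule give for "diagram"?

rgdmiaa

Rule — take characters alternately from the front and the back (1st, last, 2nd, 2nd-last, ...), then move the last 2 characters to the front (rotate right by 2).
For "diagram", step one produces "dmiaarg"; step two turns that into "rgdmiaa".
(Check on "emerald": → "edmlear" → "aredmle" ✓)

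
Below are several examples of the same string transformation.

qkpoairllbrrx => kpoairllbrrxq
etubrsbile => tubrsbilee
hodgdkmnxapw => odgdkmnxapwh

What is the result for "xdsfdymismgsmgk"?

dsfdymismgsmgkx

Rule — move the first character to the end.
Doing the same to "xdsfdymismgsmgk": "dsfdymismgsmgkx".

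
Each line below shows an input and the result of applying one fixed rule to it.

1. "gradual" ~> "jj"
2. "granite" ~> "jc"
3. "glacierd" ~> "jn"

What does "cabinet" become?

kn

Each output is the input with this applied: shift every letter 9 places forward in the alphabet (wrapping around), then keep one character in every 3, starting at position 3 (positions 3rd, 6th, 9th, ...).
For "cabinet", step one produces "ljkrwnc"; step two turns that into "kn".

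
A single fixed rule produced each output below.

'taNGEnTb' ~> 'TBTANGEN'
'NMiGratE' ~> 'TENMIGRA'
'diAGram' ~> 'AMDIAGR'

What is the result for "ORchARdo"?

Looking at the pairs, the operation is to move the last 2 characters to the front (rotate right by 2), then convert every letter to uppercase.
Starting from "ORchARdo": after the first operation, "doORchAR"; after the second, "DOORCHAR".

DOORCHAR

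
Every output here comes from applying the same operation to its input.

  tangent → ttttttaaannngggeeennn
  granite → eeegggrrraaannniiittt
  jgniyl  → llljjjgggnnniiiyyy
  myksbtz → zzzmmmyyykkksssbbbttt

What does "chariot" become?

Looking at the pairs, the operation is to repeat every character 3 times, then move the last 3 characters to the front (rotate right by 3).
On "chariot" that produces "tttccchhhaaarrriiiooo".

tttccchhhaaarrriiiooo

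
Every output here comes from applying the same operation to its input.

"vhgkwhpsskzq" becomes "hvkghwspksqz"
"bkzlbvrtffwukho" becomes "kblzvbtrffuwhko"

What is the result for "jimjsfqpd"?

ijjmfspqd

What's happening: swap each adjacent pair of characters (1↔2, 3↔4, ...).
Applying that to "jimjsfqpd" gives "ijjmfspqd".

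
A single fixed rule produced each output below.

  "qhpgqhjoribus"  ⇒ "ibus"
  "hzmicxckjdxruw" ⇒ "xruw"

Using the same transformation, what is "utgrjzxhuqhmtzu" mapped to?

mtzu

The rule is to keep only the last 4 characters.
Applying that to "utgrjzxhuqhmtzu" gives "mtzu".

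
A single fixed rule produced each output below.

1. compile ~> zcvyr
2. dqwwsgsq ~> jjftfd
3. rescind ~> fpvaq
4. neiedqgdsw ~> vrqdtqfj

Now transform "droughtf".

bhtugs

The rule is to shift every letter 13 places forward in the alphabet (wrapping around) — i.e. ROT13, then delete the first 2 characters.
So "droughtf" becomes "bhtugs".
(Check on "neiedqgdsw": → "arvrqdtqfj" → "vrqdtqfj" ✓)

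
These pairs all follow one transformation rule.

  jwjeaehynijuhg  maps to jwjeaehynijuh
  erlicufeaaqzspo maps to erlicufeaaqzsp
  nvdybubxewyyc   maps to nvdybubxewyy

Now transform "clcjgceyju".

clcjgceyj

The rule is to delete the last character.
On "clcjgceyju" that produces "clcjgceyj".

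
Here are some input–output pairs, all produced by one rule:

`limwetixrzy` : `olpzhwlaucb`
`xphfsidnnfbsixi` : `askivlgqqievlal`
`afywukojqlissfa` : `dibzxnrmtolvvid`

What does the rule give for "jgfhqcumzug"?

Each output is the input with this applied: shift every letter 3 places forward in the alphabet (wrapping around).
Doing the same to "jgfhqcumzug": "mjiktfxpcxj".

mjiktfxpcxj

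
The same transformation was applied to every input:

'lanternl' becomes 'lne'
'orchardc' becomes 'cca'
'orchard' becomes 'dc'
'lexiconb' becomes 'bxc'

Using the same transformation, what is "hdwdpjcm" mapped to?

mwp

Each output is the input with this applied: take characters alternately from the front and the back (1st, last, 2nd, 2nd-last, ...), then keep one character in every 3, starting at position 2 (positions 2nd, 5th, 8th, ...).
"hdwdpjcm" → "mwp".
(Check on "orchard": → "odrrcah" → "dc" ✓)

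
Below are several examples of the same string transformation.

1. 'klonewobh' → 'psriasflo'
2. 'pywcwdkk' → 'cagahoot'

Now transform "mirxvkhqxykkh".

In each case the input is transformed by: shift every letter 4 places forward in the alphabet (wrapping around), then move the first character to the end.
Starting from "mirxvkhqxykkh": after the first operation, "qmvbzolubcool"; after the second, "mvbzolubcoolq".

mvbzolubcoolq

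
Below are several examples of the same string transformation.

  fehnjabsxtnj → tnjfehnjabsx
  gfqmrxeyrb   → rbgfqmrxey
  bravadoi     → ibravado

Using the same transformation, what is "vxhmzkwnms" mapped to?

Looking at the pairs, the operation is to move the first 3 characters to the end (rotate left by 3), then swap the front and back halves of the string.
On "vxhmzkwnms": the first step gives "mzkwnmsvxh", and the second then gives "msvxhmzkwn".
(Check on "bravadoi": → "vadoibra" → "ibravado" ✓)

msvxhmzkwn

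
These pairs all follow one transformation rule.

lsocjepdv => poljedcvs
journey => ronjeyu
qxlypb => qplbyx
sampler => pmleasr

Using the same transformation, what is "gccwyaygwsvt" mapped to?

wwvtsggccayy

Rule — sort the characters into reverse alphabetical order, then move the first 2 characters to the end (rotate left by 2).
Applying both steps to "gccwyaygwsvt": "yywwvtsggcca", then "wwvtsggccayy".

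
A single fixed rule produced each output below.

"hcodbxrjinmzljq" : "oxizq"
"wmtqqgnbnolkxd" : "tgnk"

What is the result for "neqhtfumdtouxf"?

qfdu

In each case the input is transformed by: keep one character in every 3, starting at position 3 (positions 3rd, 6th, 9th, ...).
"neqhtfumdtouxf" → "qfdu".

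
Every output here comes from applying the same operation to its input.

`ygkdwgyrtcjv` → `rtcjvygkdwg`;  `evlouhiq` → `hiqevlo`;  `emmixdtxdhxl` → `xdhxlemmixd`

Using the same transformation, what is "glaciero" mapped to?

The pattern: swap the front and back halves of the string, then delete the first character.
Applying both steps to "glaciero": "ieroglac", then "eroglac".

eroglac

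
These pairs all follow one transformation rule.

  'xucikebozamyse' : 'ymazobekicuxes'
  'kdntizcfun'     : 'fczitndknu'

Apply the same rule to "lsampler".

What's happening: move the last 2 characters to the front (rotate right by 2), then reverse the string.
Applying both steps to "lsampler": "erlsampl", then "lpmaslre".

lpmaslre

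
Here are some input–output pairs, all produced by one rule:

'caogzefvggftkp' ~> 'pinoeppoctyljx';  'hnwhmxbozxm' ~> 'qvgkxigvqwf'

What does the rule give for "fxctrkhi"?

Looking at the pairs, the operation is to shift every letter 9 places forward in the alphabet (wrapping around), then move the first 3 characters to the end (rotate left by 3).
On "fxctrkhi": the first step gives "oglcatqr", and the second then gives "catqrogl".
(Check on "caogzefvggftkp": → "ljxpinoeppocty" → "pinoeppoctyljx" ✓)

catqrogl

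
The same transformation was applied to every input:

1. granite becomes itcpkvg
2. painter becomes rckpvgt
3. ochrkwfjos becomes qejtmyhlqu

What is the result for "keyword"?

mgayqtf

The pattern: shift every letter 2 places forward in the alphabet (wrapping around).
Applying that to "keyword" gives "mgayqtf".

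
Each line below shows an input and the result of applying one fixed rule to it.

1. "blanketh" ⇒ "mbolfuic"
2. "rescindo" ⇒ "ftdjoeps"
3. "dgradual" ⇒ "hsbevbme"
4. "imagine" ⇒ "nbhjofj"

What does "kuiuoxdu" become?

The transformation: move the first character to the end, then shift every letter 1 place forward in the alphabet (wrapping around).
On "kuiuoxdu": the first step gives "uiuoxduk", and the second then gives "vjvpyevl".
(Check on "rescindo": → "escindor" → "ftdjoeps" ✓)

vjvpyevl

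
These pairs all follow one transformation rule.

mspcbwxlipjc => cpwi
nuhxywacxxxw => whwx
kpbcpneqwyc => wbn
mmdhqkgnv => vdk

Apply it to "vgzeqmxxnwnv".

vzmn

Each output is the input with this applied: keep one character in every 3, starting at position 3 (positions 3rd, 6th, 9th, ...), then move the last character to the front.
For "vgzeqmxxnwnv", step one produces "zmnv"; step two turns that into "vzmn".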